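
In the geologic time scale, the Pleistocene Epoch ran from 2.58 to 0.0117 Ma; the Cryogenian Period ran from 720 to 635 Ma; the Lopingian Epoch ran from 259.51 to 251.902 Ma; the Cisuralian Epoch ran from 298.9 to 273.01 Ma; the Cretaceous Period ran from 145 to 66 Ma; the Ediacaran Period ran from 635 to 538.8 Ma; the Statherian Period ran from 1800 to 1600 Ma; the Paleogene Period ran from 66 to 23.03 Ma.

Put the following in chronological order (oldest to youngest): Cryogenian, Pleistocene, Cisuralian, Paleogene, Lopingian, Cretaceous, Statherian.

Sorting by start age (descending Ma, since larger Ma = older): Statherian began 1800, Cryogenian began 720, Cisuralian began 298.9, Lopingian began 259.51, Cretaceous began 145, Paleogene began 66, Pleistocene began 2.58.

Statherian, then Cryogenian, then Cisuralian, then Lopingian, then Cretaceous, then Paleogene, then Pleistocene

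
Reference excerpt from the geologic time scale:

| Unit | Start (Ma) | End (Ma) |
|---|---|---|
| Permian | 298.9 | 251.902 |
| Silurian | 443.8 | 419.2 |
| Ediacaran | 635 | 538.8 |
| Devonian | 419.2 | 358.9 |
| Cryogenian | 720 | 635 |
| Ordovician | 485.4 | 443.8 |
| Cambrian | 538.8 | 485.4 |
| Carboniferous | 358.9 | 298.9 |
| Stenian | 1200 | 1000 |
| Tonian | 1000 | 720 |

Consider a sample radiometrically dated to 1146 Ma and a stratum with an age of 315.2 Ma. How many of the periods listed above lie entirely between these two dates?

7

The older date is 1146 Ma and the younger is 315.2 Ma.
Periods with start < 1146 and end > 315.2 Ma: Tonian (1000–720), Cryogenian (720–635), Ediacaran (635–538.8), Cambrian (538.8–485.4), Ordovician (485.4–443.8), Silurian (443.8–419.2), Devonian (419.2–358.9).
That is 7 complete periods.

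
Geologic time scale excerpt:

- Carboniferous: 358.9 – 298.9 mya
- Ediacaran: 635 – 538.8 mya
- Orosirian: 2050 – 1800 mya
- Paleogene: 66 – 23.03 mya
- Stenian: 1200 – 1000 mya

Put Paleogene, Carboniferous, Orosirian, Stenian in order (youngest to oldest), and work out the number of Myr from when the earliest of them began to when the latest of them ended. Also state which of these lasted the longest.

From the excerpt: Paleogene 66–23.03; Carboniferous 358.9–298.9; Orosirian 2050–1800; Stenian 1200–1000 (Ma).
Larger Ma is earlier, so the oldest is Orosirian and the youngest is Paleogene; youngest to oldest: Paleogene, Carboniferous, Stenian, Orosirian.
Oldest start 2050 minus youngest end 23.03 gives 2026.97 Myr overall.
Individual lengths (start − end): Stenian 200; Paleogene 42.97; Carboniferous 60; Orosirian 250. The largest is Orosirian at 250 Myr.

Paleogene, Carboniferous, Stenian, Orosirian; total span 2026.97 Myr; longest is Orosirian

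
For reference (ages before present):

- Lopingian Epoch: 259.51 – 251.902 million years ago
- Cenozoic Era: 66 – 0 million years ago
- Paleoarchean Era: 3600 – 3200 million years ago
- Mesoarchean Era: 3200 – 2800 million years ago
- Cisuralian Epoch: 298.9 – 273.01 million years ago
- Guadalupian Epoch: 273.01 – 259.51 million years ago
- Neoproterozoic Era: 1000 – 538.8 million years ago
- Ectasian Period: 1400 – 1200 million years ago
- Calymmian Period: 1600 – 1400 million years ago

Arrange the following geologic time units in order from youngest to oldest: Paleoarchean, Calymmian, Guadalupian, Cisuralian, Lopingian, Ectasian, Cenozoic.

Cenozoic, then Lopingian, then Guadalupian, then Cisuralian, then Ectasian, then Calymmian, then Paleoarchean

Sorting by start age (ascending Ma, since larger Ma = older): Cenozoic start 66, Lopingian start 259.51, Guadalupian start 273.01, Cisuralian start 298.9, Ectasian start 1400, Calymmian start 1600, Paleoarchean start 3600.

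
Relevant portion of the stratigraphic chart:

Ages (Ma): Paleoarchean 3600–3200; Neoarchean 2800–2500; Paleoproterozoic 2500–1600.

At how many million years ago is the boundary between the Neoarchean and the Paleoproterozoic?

The Neoarchean ends and the Paleoproterozoic begins at 2500 Ma.

2500 Ma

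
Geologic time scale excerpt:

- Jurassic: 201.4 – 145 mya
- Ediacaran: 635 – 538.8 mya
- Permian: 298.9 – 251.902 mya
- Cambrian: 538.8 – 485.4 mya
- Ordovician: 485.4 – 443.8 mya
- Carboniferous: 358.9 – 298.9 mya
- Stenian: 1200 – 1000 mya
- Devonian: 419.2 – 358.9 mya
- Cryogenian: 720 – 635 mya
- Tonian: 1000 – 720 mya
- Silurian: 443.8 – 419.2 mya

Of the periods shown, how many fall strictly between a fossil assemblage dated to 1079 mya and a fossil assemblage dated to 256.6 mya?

1079 Ma sits inside the Stenian (1200–1000) and 256.6 Ma inside the Permian (298.9–251.902); neither of those is wholly between the two dates.
The listed periods lying completely between them are Tonian, Cryogenian, Ediacaran, Cambrian, Ordovician, Silurian, Devonian, Carboniferous — 8 in all.

8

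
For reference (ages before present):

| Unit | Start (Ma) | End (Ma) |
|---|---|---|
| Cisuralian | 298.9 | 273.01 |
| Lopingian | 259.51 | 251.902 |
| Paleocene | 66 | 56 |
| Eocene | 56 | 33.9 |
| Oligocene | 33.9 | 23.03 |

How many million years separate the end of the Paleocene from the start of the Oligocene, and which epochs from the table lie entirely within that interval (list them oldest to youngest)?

22.1 million years; Eocene

The Paleocene closes at 56 Ma and the Oligocene opens at 33.9 Ma, so the interval is 56 − 33.9 = 22.1 Myr.
An epoch fits inside if it starts at or after 56 Ma and ends at or before 33.9 Ma; oldest first that gives Eocene.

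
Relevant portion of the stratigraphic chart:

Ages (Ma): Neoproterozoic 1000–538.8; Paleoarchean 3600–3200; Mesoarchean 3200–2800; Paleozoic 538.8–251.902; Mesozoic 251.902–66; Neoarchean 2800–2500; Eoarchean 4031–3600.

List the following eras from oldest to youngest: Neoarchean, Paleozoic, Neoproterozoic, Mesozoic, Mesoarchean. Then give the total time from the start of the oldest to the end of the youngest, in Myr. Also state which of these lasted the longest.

From the excerpt: Neoarchean 2800–2500; Paleozoic 538.8–251.902; Neoproterozoic 1000–538.8; Mesozoic 251.902–66; Mesoarchean 3200–2800 (Ma).
Larger Ma is earlier, so the oldest is Mesoarchean and the youngest is Mesozoic; oldest to youngest: Mesoarchean, Neoarchean, Neoproterozoic, Paleozoic, Mesozoic.
Oldest start 3200 minus youngest end 66 gives 3134 Myr overall.
Individual lengths (start − end): Neoarchean 300; Paleozoic 286.898; Mesozoic 185.902; Neoproterozoic 461.2; Mesoarchean 400. The largest is Neoproterozoic at 461.2 Myr.

Mesoarchean → Neoarchean → Neoproterozoic → Paleozoic → Mesozoic; total span 3134 Myr; longest is Neoproterozoic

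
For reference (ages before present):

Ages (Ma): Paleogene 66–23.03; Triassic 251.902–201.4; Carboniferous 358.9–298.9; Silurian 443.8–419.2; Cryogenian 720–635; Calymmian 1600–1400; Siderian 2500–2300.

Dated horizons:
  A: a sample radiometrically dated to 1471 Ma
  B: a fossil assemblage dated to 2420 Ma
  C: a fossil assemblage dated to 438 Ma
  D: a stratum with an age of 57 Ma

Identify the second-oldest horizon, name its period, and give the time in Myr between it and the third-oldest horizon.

A, in the Calymmian; 1033 million years to C

Sorted oldest-first by Ma: B (2420), A (1471), C (438), D (57).
The second oldest is A at 1471 Ma, which lies in 1600–1400 Ma: the Calymmian.
The third oldest is C at 438 Ma; separation = |1471 − 438| = 1033 Myr.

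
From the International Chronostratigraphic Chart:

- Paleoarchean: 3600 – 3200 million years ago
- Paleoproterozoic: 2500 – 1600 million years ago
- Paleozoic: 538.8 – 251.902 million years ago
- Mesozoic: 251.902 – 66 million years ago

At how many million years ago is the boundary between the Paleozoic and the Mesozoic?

The Paleozoic ends and the Mesozoic begins at 251.902 million years ago.

251.902 million years ago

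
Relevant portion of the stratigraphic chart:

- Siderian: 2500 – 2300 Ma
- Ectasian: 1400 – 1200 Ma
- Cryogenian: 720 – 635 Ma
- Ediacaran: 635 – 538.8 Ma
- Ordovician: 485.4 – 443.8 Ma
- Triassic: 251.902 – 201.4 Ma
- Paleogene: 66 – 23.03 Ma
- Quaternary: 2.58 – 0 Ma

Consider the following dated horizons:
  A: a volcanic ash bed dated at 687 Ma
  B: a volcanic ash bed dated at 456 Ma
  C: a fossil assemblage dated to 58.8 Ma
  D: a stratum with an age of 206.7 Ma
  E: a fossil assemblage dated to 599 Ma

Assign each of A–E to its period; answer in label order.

A — Cryogenian; B — Ordovician; C — Paleogene; D — Triassic; E — Ediacaran

A: 687 Ma lies in 720–635 Ma, so Cryogenian.
B: 456 Ma lies in 485.4–443.8 Ma, so Ordovician.
C: 58.8 Ma lies in 66–23.03 Ma, so Paleogene.
D: 206.7 Ma lies in 251.902–201.4 Ma, so Triassic.
E: 599 Ma lies in 635–538.8 Ma, so Ediacaran.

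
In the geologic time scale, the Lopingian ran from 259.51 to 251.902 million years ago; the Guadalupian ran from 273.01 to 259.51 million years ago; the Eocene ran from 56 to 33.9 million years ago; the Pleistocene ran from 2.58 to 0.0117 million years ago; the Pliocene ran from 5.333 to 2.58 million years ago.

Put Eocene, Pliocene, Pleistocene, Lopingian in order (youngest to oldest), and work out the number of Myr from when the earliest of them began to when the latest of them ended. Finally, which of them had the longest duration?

From the excerpt: Eocene 56–33.9; Pliocene 5.333–2.58; Pleistocene 2.58–0.0117; Lopingian 259.51–251.902 (Ma).
Larger Ma is earlier, so the oldest is Lopingian and the youngest is Pleistocene; youngest to oldest: Pleistocene, Pliocene, Eocene, Lopingian.
Oldest start 259.51 minus youngest end 0.0117 gives 259.4983 Myr overall.
Individual lengths (start − end): Pliocene 2.753; Pleistocene 2.5683; Eocene 22.1; Lopingian 7.608. The largest is Eocene at 22.1 Myr.

Pleistocene → Pliocene → Eocene → Lopingian; total span 259.4983 Myr; longest is Eocene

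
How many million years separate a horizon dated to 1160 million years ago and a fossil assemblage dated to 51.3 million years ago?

1160 − 51.3 = 1108.7 million years.

1108.7 million years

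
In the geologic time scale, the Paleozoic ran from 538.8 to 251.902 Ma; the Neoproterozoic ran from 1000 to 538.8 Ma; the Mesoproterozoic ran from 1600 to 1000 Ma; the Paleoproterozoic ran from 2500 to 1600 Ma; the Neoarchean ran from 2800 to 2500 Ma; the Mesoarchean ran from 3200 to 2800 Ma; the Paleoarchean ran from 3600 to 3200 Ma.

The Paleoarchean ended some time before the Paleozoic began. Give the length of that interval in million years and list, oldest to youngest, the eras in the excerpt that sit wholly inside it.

2661.2 million years; Mesoarchean, Neoarchean, Paleoproterozoic, Mesoproterozoic, Neoproterozoic

The Paleoarchean closes at 3200 Ma and the Paleozoic opens at 538.8 Ma, so the interval is 3200 − 538.8 = 2661.2 Myr.
An era fits inside if it starts at or after 3200 Ma and ends at or before 538.8 Ma; oldest first that gives Mesoarchean, Neoarchean, Paleoproterozoic, Mesoproterozoic, Neoproterozoic.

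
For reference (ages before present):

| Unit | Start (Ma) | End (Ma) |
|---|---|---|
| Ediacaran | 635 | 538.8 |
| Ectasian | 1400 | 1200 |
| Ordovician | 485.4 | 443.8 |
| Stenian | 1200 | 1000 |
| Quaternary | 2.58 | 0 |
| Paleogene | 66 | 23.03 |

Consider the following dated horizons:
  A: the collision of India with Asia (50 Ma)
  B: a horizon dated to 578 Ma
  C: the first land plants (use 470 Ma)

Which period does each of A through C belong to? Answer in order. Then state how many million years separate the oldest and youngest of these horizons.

A — Paleogene; B — Ediacaran; C — Ordovician; span 528 million years

Match each age against the start–end ranges in the excerpt: A = 50 Ma → Paleogene (66–23.03); B = 578 Ma → Ediacaran (635–538.8); C = 470 Ma → Ordovician (485.4–443.8).
The largest age is 578 Ma and the smallest is 50 Ma; their difference is 528 Myr.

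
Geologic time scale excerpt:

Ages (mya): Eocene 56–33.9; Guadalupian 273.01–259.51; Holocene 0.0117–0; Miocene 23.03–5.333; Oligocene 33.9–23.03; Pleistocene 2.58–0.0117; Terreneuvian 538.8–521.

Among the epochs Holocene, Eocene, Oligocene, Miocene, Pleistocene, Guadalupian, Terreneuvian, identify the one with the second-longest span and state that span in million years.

Start − end for each: Holocene 0.0117 − 0 = 0.0117; Eocene 56 − 33.9 = 22.1; Oligocene 33.9 − 23.03 = 10.87; Miocene 23.03 − 5.333 = 17.697; Pleistocene 2.58 − 0.0117 = 2.5683; Guadalupian 273.01 − 259.51 = 13.5; Terreneuvian 538.8 − 521 = 17.8.
Ranking these from longest: Eocene > Terreneuvian > Miocene > Guadalupian > Oligocene > Pleistocene > Holocene.
Position 2 in that ranking is Terreneuvian, which lasted 17.8 Myr.

Terreneuvian, 17.8 million years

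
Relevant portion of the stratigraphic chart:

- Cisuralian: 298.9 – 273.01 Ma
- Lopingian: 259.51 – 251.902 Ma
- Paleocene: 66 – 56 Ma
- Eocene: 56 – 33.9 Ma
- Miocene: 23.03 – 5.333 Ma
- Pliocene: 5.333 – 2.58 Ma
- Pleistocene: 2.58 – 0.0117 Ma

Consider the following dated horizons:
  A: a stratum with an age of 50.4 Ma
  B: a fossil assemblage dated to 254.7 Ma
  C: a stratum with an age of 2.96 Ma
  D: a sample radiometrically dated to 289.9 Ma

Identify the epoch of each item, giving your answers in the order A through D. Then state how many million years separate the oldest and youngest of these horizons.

A — Eocene; B — Lopingian; C — Pliocene; D — Cisuralian; span 286.94 million years

A: 50.4 Ma lies in 56–33.9 Ma, so Eocene.
B: 254.7 Ma lies in 259.51–251.902 Ma, so Lopingian.
C: 2.96 Ma lies in 5.333–2.58 Ma, so Pliocene.
D: 289.9 Ma lies in 298.9–273.01 Ma, so Cisuralian.
Oldest = 289.9 Ma, youngest = 2.96 Ma → span 286.94 Myr.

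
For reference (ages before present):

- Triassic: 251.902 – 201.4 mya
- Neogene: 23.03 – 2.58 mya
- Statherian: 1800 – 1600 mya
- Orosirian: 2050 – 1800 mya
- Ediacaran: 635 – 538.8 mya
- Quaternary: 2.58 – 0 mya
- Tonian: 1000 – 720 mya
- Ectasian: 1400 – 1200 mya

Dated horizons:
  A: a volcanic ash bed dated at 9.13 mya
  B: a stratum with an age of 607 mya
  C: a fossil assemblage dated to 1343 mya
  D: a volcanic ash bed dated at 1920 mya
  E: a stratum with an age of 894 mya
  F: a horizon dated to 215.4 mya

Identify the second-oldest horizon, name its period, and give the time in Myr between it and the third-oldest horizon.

C, in the Ectasian; 449 million years to E

Sorted oldest-first by Ma: D (1920), C (1343), E (894), B (607), F (215.4), A (9.13).
The second oldest is C at 1343 Ma, which lies in 1400–1200 Ma: the Ectasian.
The third oldest is E at 894 Ma; separation = |1343 − 894| = 449 Myr.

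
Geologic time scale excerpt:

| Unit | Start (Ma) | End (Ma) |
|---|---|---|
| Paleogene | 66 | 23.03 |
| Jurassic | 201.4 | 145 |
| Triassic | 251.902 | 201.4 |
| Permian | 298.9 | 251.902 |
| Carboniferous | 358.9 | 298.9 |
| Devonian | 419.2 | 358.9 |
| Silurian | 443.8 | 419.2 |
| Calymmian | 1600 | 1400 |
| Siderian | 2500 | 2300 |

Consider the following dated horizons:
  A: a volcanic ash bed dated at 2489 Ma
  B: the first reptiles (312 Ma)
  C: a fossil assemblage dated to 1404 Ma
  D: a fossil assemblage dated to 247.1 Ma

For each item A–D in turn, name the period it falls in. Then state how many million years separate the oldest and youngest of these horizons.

A: 2489 Ma lies in 2500–2300 Ma, so Siderian.
B: 312 Ma lies in 358.9–298.9 Ma, so Carboniferous.
C: 1404 Ma lies in 1600–1400 Ma, so Calymmian.
D: 247.1 Ma lies in 251.902–201.4 Ma, so Triassic.
Oldest = 2489 Ma, youngest = 247.1 Ma → span 2241.9 Myr.

A — Siderian; B — Carboniferous; C — Calymmian; D — Triassic; span 2241.9 million years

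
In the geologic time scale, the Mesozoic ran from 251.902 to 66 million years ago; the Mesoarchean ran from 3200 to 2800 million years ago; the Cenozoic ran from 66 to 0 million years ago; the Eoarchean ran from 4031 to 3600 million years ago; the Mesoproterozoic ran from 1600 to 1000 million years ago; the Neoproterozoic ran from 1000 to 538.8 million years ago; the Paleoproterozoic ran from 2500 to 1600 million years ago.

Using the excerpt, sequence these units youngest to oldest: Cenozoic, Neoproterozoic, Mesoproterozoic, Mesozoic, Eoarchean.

The oldest of these is Eoarchean (starts 4031 Ma) and the youngest is Cenozoic (ends 0 Ma).
In between, by decreasing start age: Mesoproterozoic (1600), Neoproterozoic (1000), Mesozoic (251.902).
Listing youngest first means reversing that sequence.

Cenozoic, Mesozoic, Neoproterozoic, Mesoproterozoic, Eoarchean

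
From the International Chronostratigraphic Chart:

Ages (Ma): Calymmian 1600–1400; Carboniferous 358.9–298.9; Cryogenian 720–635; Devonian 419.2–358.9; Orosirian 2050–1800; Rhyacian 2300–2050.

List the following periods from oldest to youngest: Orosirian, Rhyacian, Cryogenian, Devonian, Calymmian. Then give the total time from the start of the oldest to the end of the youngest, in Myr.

Rhyacian → Orosirian → Calymmian → Cryogenian → Devonian; total span 1941.1 Myr

From the excerpt: Orosirian 2050–1800; Rhyacian 2300–2050; Cryogenian 720–635; Devonian 419.2–358.9; Calymmian 1600–1400 (Ma).
Larger Ma is earlier, so the oldest is Rhyacian and the youngest is Devonian; oldest to youngest: Rhyacian, Orosirian, Calymmian, Cryogenian, Devonian.
Oldest start 2300 minus youngest end 358.9 gives 1941.1 Myr overall.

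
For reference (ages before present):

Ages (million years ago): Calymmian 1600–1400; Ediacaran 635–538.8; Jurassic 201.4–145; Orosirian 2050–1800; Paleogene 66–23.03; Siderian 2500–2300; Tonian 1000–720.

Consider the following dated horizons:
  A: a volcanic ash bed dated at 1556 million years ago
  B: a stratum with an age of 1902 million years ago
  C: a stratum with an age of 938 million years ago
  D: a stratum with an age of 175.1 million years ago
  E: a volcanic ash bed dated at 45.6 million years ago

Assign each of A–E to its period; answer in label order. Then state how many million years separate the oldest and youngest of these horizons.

A — Calymmian; B — Orosirian; C — Tonian; D — Jurassic; E — Paleogene; span 1856.4 million years

A: 1556 Ma lies in 1600–1400 Ma, so Calymmian.
B: 1902 Ma lies in 2050–1800 Ma, so Orosirian.
C: 938 Ma lies in 1000–720 Ma, so Tonian.
D: 175.1 Ma lies in 201.4–145 Ma, so Jurassic.
E: 45.6 Ma lies in 66–23.03 Ma, so Paleogene.
Oldest = 1902 Ma, youngest = 45.6 Ma → span 1856.4 Myr.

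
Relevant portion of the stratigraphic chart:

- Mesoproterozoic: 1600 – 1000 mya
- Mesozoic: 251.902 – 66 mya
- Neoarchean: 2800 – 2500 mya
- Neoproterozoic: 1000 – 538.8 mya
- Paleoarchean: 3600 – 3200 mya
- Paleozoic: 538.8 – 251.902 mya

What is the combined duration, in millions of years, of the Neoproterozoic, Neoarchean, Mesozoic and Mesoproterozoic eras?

Duration is start − end for each: (1000 − 538.8) + (2800 − 2500) + (251.902 − 66) + (1600 − 1000).
That is 461.2 + 300 + 185.902 + 600, which totals 1547.102 million years.

1547.102 million years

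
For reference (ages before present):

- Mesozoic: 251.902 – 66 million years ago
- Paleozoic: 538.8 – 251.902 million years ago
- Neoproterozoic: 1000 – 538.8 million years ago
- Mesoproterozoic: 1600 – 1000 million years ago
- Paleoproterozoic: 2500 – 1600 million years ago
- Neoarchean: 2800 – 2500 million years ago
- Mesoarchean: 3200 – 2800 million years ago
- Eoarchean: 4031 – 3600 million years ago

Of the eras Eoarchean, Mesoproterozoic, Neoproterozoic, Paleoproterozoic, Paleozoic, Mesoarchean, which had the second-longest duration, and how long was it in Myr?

Mesoproterozoic, 600 million years

Durations: Eoarchean 431; Mesoproterozoic 600; Neoproterozoic 461.2; Paleoproterozoic 900; Paleozoic 286.898; Mesoarchean 400 Myr.
Sorted longest-first: Paleoproterozoic (900), Mesoproterozoic (600), Neoproterozoic (461.2), Eoarchean (431), Mesoarchean (400), Paleozoic (286.898).
The second longest is Mesoproterozoic at 600 Myr.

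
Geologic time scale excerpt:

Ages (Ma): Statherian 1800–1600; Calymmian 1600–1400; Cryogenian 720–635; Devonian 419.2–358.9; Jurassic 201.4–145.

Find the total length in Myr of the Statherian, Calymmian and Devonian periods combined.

Duration is start − end for each: (1800 − 1600) + (1600 − 1400) + (419.2 − 358.9).
That is 200 + 200 + 60.3, which totals 460.3 million years.

460.3 million years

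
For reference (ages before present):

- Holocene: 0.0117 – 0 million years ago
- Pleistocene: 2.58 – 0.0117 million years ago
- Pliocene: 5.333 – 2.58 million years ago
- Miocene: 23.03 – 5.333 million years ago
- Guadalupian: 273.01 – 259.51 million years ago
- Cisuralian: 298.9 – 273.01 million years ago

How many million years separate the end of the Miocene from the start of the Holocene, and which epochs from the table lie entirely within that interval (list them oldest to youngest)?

5.3213 million years; Pliocene, Pleistocene

The Miocene closes at 5.333 Ma and the Holocene opens at 0.0117 Ma, so the interval is 5.333 − 0.0117 = 5.3213 Myr.
An epoch fits inside if it starts at or after 5.333 Ma and ends at or before 0.0117 Ma; oldest first that gives Pliocene, Pleistocene.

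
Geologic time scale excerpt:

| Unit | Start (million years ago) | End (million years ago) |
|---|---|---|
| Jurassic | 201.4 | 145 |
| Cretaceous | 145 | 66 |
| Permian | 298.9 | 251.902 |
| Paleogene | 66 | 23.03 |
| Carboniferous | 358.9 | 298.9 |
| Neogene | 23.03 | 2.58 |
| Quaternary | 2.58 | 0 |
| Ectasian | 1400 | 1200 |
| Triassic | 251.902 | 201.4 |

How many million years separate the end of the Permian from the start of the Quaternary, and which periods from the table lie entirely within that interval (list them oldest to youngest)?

249.322 million years; Triassic, Jurassic, Cretaceous, Paleogene, Neogene

End of Permian = 251.902 Ma; start of Quaternary = 2.58 Ma.
Gap = 251.902 − 2.58 = 249.322 Myr.
Periods wholly inside 251.902–2.58 Ma: Triassic (251.902–201.4), Jurassic (201.4–145), Cretaceous (145–66), Paleogene (66–23.03), Neogene (23.03–2.58).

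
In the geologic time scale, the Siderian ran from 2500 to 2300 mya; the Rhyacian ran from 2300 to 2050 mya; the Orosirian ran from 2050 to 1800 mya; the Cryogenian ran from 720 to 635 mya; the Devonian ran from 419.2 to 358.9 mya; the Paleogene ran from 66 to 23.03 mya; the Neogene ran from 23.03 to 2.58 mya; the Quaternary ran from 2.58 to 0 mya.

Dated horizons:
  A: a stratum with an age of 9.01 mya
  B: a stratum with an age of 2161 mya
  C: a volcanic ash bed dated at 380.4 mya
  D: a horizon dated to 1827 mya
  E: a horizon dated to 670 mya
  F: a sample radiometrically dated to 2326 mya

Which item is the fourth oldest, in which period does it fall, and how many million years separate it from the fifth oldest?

E, in the Cryogenian; 289.6 million years to C

Sorted oldest-first by Ma: F (2326), B (2161), D (1827), E (670), C (380.4), A (9.01).
The fourth oldest is E at 670 Ma, which lies in 720–635 Ma: the Cryogenian.
The fifth oldest is C at 380.4 Ma; separation = |670 − 380.4| = 289.6 Myr.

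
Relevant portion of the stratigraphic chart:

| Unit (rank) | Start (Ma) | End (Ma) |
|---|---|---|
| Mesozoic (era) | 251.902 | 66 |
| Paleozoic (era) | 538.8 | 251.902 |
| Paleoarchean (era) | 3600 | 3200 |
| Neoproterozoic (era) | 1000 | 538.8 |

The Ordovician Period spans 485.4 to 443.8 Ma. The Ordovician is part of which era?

The Ordovician (485.4–443.8 Ma) lies entirely within 538.8–251.902 Ma, the Paleozoic Era.

Paleozoic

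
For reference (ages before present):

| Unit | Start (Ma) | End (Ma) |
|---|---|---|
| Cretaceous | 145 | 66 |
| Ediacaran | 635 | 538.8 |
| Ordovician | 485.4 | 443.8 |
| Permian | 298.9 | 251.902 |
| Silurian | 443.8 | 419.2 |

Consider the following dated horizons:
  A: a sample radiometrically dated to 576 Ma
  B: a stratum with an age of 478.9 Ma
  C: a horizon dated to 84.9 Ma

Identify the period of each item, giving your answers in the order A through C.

A — Ediacaran; B — Ordovician; C — Cretaceous

Match each age against the start–end ranges in the excerpt: A = 576 Ma → Ediacaran (635–538.8); B = 478.9 Ma → Ordovician (485.4–443.8); C = 84.9 Ma → Cretaceous (145–66).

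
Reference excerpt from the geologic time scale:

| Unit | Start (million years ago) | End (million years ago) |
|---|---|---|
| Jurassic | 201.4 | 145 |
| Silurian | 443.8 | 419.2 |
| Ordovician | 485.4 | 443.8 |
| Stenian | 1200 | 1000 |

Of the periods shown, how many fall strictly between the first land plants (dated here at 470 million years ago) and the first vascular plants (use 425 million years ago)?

Checking each listed span, none has both start < 470 Ma and end > 425 Ma — every period straddles one of the two dates or lies outside them — so the count is 0.

0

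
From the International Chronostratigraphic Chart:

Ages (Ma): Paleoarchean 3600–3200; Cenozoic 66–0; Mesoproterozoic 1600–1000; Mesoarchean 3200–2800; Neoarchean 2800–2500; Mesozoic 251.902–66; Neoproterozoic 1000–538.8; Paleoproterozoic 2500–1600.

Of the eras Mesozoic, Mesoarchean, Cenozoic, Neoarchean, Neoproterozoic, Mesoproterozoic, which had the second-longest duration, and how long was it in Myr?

Neoproterozoic, 461.2 million years

Start − end for each: Mesozoic 251.902 − 66 = 185.902; Mesoarchean 3200 − 2800 = 400; Cenozoic 66 − 0 = 66; Neoarchean 2800 − 2500 = 300; Neoproterozoic 1000 − 538.8 = 461.2; Mesoproterozoic 1600 − 1000 = 600.
Ranking these from longest: Mesoproterozoic > Neoproterozoic > Mesoarchean > Neoarchean > Mesozoic > Cenozoic.
Position 2 in that ranking is Neoproterozoic, which lasted 461.2 Myr.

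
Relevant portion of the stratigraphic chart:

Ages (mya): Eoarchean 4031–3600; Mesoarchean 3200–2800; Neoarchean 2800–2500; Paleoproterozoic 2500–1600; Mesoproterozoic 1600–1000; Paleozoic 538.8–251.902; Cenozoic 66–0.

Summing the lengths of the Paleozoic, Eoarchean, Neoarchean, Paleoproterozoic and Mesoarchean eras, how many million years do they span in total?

2317.898 million years

Duration is start − end for each: (538.8 − 251.902) + (4031 − 3600) + (2800 − 2500) + (2500 − 1600) + (3200 − 2800).
That is 286.898 + 431 + 300 + 900 + 400, which totals 2317.898 million years.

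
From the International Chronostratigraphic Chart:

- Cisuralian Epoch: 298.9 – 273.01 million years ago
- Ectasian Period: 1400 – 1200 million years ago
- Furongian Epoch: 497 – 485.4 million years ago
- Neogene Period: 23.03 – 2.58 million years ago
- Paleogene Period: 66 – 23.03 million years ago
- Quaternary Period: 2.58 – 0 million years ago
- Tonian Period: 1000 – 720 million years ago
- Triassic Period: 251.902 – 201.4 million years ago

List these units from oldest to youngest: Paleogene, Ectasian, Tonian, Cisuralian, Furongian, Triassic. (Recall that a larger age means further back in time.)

Read off each span (Ma): Paleogene 66–23.03; Ectasian 1400–1200; Tonian 1000–720; Cisuralian 298.9–273.01; Furongian 497–485.4; Triassic 251.902–201.4.
Larger Ma is older, so oldest→youngest is Ectasian, Tonian, Furongian, Cisuralian, Triassic, Paleogene.

Ectasian, then Tonian, then Furongian, then Cisuralian, then Triassic, then Paleogene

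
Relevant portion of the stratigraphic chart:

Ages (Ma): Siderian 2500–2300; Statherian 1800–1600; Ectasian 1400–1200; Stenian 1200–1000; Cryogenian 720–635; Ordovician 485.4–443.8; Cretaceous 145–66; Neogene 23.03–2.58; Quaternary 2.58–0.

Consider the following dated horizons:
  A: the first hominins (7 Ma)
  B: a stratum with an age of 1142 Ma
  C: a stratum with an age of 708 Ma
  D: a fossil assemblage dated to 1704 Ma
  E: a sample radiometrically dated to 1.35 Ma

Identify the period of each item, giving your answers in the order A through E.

A: 7 Ma lies in 23.03–2.58 Ma, so Neogene.
B: 1142 Ma lies in 1200–1000 Ma, so Stenian.
C: 708 Ma lies in 720–635 Ma, so Cryogenian.
D: 1704 Ma lies in 1800–1600 Ma, so Statherian.
E: 1.35 Ma lies in 2.58–0 Ma, so Quaternary.

A — Neogene; B — Stenian; C — Cryogenian; D — Statherian; E — Quaternary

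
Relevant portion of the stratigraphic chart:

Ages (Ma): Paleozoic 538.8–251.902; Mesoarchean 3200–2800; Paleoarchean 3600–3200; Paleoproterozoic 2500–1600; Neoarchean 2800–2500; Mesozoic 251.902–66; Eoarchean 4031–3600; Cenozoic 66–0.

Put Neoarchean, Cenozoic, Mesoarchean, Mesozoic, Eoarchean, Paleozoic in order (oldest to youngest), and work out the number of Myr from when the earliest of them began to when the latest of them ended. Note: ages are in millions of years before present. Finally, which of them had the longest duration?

From the excerpt: Neoarchean 2800–2500; Cenozoic 66–0; Mesoarchean 3200–2800; Mesozoic 251.902–66; Eoarchean 4031–3600; Paleozoic 538.8–251.902 (Ma).
Larger Ma is earlier, so the oldest is Eoarchean and the youngest is Cenozoic; oldest to youngest: Eoarchean, Mesoarchean, Neoarchean, Paleozoic, Mesozoic, Cenozoic.
Oldest start 4031 minus youngest end 0 gives 4031 Myr overall.
Individual lengths (start − end): Mesozoic 185.902; Mesoarchean 400; Eoarchean 431; Cenozoic 66; Paleozoic 286.898; Neoarchean 300. The largest is Eoarchean at 431 Myr.

Eoarchean, Mesoarchean, Neoarchean, Paleozoic, Mesozoic, Cenozoic; total span 4031 Myr; longest is Eoarchean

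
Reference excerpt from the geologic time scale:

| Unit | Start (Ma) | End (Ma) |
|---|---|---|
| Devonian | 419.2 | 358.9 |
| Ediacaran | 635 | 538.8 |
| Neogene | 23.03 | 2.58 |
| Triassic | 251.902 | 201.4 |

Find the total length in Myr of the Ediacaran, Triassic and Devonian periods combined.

Duration is start − end for each: (635 − 538.8) + (251.902 − 201.4) + (419.2 − 358.9).
That is 96.2 + 50.502 + 60.3, which totals 207.002 million years.

207.002 million years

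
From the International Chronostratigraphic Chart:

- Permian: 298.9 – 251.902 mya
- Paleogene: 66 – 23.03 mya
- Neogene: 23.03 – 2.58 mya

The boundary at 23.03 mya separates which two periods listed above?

Paleogene and Neogene

The Paleogene ends at 23.03 mya and the Neogene begins at 23.03 mya, so they share that boundary.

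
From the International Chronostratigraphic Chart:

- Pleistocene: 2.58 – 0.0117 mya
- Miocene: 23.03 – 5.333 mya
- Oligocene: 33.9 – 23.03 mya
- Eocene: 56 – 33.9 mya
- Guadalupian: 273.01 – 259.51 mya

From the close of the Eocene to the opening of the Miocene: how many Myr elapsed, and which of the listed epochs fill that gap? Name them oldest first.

10.87 million years; Oligocene

The Eocene closes at 33.9 Ma and the Miocene opens at 23.03 Ma, so the interval is 33.9 − 23.03 = 10.87 Myr.
An epoch fits inside if it starts at or after 33.9 Ma and ends at or before 23.03 Ma; oldest first that gives Oligocene.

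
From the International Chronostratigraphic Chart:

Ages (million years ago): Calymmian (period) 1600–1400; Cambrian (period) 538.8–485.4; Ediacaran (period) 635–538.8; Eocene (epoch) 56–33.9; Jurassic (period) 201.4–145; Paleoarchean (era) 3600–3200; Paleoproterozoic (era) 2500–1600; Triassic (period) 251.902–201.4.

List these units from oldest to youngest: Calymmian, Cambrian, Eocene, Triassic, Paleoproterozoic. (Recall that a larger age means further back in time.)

The oldest of these is Paleoproterozoic (starts 2500 Ma) and the youngest is Eocene (ends 33.9 Ma).
In between, by decreasing start age: Calymmian (1600), Cambrian (538.8), Triassic (251.902).

Paleoproterozoic, Calymmian, Cambrian, Triassic, Eocene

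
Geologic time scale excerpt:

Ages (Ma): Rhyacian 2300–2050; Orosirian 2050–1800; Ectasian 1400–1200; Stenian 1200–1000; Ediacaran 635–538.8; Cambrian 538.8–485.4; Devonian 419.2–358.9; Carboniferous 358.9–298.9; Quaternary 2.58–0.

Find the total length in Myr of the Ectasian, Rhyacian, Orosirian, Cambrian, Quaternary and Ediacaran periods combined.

Each duration: Ectasian = 200; Rhyacian = 250; Orosirian = 250; Cambrian = 53.4; Quaternary = 2.58; Ediacaran = 96.2.
Sum: 200 + 250 + 250 + 53.4 + 2.58 + 96.2 = 852.18 Myr.

852.18 million years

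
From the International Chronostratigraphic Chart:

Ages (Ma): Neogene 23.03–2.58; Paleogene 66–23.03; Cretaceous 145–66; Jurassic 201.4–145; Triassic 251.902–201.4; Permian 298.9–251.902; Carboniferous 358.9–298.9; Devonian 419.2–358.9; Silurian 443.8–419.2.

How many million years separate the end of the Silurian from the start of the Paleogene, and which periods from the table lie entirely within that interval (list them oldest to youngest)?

353.2 million years; Devonian, Carboniferous, Permian, Triassic, Jurassic, Cretaceous

The Silurian closes at 419.2 Ma and the Paleogene opens at 66 Ma, so the interval is 419.2 − 66 = 353.2 Myr.
A period fits inside if it starts at or after 419.2 Ma and ends at or before 66 Ma; oldest first that gives Devonian, Carboniferous, Permian, Triassic, Jurassic, Cretaceous.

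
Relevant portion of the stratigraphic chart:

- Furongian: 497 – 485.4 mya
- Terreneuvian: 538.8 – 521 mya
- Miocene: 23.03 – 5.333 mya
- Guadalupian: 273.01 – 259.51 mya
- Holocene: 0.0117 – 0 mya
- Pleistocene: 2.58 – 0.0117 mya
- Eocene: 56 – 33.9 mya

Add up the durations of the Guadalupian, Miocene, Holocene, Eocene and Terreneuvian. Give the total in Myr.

Duration is start − end for each: (273.01 − 259.51) + (23.03 − 5.333) + (0.0117 − 0) + (56 − 33.9) + (538.8 − 521).
That is 13.5 + 17.697 + 0.0117 + 22.1 + 17.8, which totals 71.1087 million years.

71.1087 million years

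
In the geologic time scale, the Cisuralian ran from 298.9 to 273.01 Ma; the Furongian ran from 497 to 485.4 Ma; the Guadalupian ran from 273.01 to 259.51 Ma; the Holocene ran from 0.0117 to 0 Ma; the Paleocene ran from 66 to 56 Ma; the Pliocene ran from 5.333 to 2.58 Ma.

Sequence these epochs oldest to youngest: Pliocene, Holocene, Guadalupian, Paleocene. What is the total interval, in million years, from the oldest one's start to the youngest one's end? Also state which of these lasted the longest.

Guadalupian, Paleocene, Pliocene, Holocene; total span 273.01 Myr; longest is Guadalupian

From the excerpt: Pliocene 5.333–2.58; Holocene 0.0117–0; Guadalupian 273.01–259.51; Paleocene 66–56 (Ma).
Larger Ma is earlier, so the oldest is Guadalupian and the youngest is Holocene; oldest to youngest: Guadalupian, Paleocene, Pliocene, Holocene.
Oldest start 273.01 minus youngest end 0 gives 273.01 Myr overall.
Individual lengths (start − end): Guadalupian 13.5; Paleocene 10; Pliocene 2.753; Holocene 0.0117. The largest is Guadalupian at 13.5 Myr.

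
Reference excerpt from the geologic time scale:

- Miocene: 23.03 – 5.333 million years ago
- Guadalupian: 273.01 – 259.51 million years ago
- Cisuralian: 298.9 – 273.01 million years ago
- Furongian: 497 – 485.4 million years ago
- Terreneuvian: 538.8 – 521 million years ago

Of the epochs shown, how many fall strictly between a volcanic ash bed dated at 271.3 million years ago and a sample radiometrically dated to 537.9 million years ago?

2

537.9 Ma sits inside the Terreneuvian (538.8–521) and 271.3 Ma inside the Guadalupian (273.01–259.51); neither of those is wholly between the two dates.
The listed epochs lying completely between them are Furongian, Cisuralian — 2 in all.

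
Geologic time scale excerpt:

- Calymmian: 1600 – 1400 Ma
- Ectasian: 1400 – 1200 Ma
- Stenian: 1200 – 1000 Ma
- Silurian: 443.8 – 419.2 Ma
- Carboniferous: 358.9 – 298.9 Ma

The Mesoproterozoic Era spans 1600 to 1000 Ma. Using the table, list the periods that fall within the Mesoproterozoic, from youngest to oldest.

Periods with both bounds inside 1600–1000 Ma: Stenian (1200–1000), Ectasian (1400–1200), Calymmian (1600–1400).

Stenian, Ectasian, Calymmian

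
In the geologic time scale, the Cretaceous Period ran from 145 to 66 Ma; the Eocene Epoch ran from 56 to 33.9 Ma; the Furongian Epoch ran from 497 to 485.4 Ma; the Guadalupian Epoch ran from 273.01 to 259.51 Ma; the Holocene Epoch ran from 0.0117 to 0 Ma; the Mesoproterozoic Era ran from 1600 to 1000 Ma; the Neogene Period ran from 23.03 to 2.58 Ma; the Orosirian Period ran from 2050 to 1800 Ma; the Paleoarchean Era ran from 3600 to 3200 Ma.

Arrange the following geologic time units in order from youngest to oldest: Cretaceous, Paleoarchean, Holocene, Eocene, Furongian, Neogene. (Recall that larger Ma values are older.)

Read off each span (Ma): Cretaceous 145–66; Paleoarchean 3600–3200; Holocene 0.0117–0; Eocene 56–33.9; Furongian 497–485.4; Neogene 23.03–2.58.
Larger Ma is older, so oldest→youngest is Paleoarchean, Furongian, Cretaceous, Eocene, Neogene, Holocene; reverse it for youngest→oldest.

Holocene, Neogene, Eocene, Cretaceous, Furongian, Paleoarchean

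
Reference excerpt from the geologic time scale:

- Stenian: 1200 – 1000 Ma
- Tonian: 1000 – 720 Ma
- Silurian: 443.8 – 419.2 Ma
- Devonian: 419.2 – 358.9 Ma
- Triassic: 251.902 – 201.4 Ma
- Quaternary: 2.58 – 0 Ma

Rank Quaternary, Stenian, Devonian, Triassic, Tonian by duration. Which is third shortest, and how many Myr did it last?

Durations: Quaternary 2.58; Stenian 200; Devonian 60.3; Triassic 50.502; Tonian 280 Myr.
Sorted shortest-first: Quaternary (2.58), Triassic (50.502), Devonian (60.3), Stenian (200), Tonian (280).
The third shortest is Devonian at 60.3 Myr.

Devonian, 60.3 million years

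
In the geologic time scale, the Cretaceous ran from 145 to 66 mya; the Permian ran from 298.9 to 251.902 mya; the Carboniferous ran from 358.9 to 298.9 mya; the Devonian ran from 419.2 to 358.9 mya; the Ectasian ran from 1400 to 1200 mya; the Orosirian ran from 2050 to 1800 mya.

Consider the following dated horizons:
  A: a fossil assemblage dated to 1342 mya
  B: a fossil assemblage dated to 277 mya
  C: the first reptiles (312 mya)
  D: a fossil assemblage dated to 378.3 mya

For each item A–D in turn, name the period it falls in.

A — Ectasian; B — Permian; C — Carboniferous; D — Devonian

A: 1342 Ma lies in 1400–1200 Ma, so Ectasian.
B: 277 Ma lies in 298.9–251.902 Ma, so Permian.
C: 312 Ma lies in 358.9–298.9 Ma, so Carboniferous.
D: 378.3 Ma lies in 419.2–358.9 Ma, so Devonian.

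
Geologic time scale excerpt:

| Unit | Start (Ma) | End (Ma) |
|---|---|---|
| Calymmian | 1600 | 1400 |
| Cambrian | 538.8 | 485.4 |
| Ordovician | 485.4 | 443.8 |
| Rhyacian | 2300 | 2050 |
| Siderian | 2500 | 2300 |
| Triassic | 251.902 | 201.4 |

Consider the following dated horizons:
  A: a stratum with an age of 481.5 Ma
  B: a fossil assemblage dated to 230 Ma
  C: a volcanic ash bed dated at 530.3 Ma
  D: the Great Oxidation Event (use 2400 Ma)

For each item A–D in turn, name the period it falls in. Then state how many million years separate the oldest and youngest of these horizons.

Match each age against the start–end ranges in the excerpt: A = 481.5 Ma → Ordovician (485.4–443.8); B = 230 Ma → Triassic (251.902–201.4); C = 530.3 Ma → Cambrian (538.8–485.4); D = 2400 Ma → Siderian (2500–2300).
The largest age is 2400 Ma and the smallest is 230 Ma; their difference is 2170 Myr.

A — Ordovician; B — Triassic; C — Cambrian; D — Siderian; span 2170 million years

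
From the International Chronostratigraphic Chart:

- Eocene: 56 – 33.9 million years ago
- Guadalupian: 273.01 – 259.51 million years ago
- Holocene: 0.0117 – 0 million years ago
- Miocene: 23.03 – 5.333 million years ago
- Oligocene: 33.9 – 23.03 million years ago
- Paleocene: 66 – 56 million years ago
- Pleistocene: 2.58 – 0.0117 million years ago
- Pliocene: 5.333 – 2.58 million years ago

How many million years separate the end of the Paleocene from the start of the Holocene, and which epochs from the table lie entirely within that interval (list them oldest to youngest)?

The Paleocene closes at 56 Ma and the Holocene opens at 0.0117 Ma, so the interval is 56 − 0.0117 = 55.9883 Myr.
An epoch fits inside if it starts at or after 56 Ma and ends at or before 0.0117 Ma; oldest first that gives Eocene, Oligocene, Miocene, Pliocene, Pleistocene.

55.9883 million years; Eocene, Oligocene, Miocene, Pliocene, Pleistocene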